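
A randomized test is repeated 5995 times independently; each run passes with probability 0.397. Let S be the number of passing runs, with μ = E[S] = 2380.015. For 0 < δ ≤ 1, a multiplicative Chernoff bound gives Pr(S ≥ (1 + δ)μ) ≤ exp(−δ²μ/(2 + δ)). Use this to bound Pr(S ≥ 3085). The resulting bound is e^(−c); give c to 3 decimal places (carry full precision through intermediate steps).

Write 3085 = (1 + δ)μ, so δ = 3085/2380.015 − 1 = 0.2962103…
Then the exponent is δ²μ/(2 + δ) = (3085 − μ)² / (μ·(2 + δ)) = 90.942815.

90.943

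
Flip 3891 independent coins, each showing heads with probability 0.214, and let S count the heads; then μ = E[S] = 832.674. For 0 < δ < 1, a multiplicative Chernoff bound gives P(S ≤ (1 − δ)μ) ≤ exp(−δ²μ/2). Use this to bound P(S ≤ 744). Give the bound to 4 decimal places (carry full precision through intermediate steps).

0.0089

Write 744 = (1 − δ)μ, so δ = 1 − 744/832.674 = 0.1064931…
Then the exponent is δ²μ/2 = (μ − 744)²/(2μ) = 4.721583.
Bound = exp(−4.721583) = 0.00890.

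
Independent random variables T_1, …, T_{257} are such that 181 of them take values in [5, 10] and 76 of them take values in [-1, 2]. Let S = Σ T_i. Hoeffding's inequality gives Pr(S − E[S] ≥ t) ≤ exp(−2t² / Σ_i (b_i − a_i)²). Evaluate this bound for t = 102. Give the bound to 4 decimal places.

0.0184

Σ(b_i − a_i)² = 181·5² + 76·3² = 5209.
Exponent = 2·102² / 5209 = 3.99462.
Bound = exp(−3.99462) = 0.01841.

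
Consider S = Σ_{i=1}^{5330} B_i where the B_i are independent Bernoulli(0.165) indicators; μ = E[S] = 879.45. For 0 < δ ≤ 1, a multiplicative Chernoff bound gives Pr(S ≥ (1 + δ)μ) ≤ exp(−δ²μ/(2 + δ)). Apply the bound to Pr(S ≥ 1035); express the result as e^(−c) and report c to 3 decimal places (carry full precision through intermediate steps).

12.639

Write 1035 = (1 + δ)μ, so δ = 1035/879.45 − 1 = 0.1768719…
Then the exponent is δ²μ/(2 + δ) = (1035 − μ)² / (μ·(2 + δ)) = 12.638514.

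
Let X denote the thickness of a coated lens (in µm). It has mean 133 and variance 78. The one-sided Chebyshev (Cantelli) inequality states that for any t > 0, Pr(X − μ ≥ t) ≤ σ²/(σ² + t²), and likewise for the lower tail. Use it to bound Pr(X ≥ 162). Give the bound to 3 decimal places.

0.085

Here σ² = 78 and t = 29, so σ² + t² = 919.
Cantelli's bound: 78/919 = 0.0849.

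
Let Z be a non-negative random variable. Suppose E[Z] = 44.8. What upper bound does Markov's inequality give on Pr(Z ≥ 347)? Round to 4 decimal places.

0.1291

Markov's inequality: for a non-negative random variable, Pr(Z ≥ a) ≤ E[Z]/a.
Here E[Z] = 44.8 and a = 347, so the bound is 44.8/347 = 0.1291.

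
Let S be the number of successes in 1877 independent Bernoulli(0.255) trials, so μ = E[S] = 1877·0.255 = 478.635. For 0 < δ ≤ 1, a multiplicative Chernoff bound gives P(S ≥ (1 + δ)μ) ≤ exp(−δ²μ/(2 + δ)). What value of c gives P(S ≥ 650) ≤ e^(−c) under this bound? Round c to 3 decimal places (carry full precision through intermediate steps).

Write 650 = (1 + δ)μ, so δ = 650/478.635 − 1 = 0.3580286…
Then the exponent is δ²μ/(2 + δ) = (650 − μ)² / (μ·(2 + δ)) = 26.019008.

26.019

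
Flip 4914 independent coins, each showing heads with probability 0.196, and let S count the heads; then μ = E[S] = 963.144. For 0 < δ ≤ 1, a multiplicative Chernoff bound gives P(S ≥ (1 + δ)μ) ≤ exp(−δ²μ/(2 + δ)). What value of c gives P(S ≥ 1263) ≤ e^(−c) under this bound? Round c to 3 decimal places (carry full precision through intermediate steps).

Write 1263 = (1 + δ)μ, so δ = 1263/963.144 − 1 = 0.3113304…
Then the exponent is δ²μ/(2 + δ) = (1263 − μ)² / (μ·(2 + δ)) = 40.389849.

40.390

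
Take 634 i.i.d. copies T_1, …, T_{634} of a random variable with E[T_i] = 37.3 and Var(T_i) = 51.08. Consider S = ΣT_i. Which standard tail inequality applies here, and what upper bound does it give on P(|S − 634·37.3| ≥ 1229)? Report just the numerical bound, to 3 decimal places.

0.021

With mean and variance of each term known, Chebyshev's inequality bounds the deviation of the sum (or sample mean).
Var(S) = n·Var(T_i) = 634·51.08 = 32384.72.
Chebyshev: P(|S − 634·37.3| ≥ 1229) ≤ Var(S)/1229² = 32384.72/1510441 = 0.0214.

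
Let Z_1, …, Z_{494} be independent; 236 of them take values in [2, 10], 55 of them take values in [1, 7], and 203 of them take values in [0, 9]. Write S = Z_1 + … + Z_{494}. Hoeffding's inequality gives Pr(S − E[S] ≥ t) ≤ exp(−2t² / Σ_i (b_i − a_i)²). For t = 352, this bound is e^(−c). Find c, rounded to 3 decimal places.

Σ(b_i − a_i)² = 236·8² + 55·6² + 203·9² = 33527.
c = 2t² / 33527 = 2·352² / 33527 = 7.3913.

7.391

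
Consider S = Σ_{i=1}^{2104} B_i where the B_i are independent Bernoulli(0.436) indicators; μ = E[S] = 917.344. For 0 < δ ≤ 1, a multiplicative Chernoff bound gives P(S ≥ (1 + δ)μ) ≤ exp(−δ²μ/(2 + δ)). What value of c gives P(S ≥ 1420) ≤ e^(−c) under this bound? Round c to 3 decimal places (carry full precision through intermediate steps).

108.098

Write 1420 = (1 + δ)μ, so δ = 1420/917.344 − 1 = 0.5479471…
Then the exponent is δ²μ/(2 + δ) = (1420 − μ)² / (μ·(2 + δ)) = 108.098361.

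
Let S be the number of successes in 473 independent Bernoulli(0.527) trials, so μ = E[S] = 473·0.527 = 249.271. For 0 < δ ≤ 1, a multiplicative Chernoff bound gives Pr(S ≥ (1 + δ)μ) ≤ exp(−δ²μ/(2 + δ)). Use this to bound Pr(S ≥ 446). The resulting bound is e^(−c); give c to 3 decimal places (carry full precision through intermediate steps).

Write 446 = (1 + δ)μ, so δ = 446/249.271 − 1 = 0.7892174…
Then the exponent is δ²μ/(2 + δ) = (446 − μ)² / (μ·(2 + δ)) = 55.665056.

55.665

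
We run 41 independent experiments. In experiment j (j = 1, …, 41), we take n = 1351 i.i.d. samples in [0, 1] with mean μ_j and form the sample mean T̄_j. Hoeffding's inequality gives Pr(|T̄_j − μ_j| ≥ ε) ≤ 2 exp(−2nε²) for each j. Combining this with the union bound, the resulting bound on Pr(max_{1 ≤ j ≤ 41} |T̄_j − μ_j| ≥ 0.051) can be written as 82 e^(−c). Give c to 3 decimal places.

7.028

Union bound over the 41 events: Pr(max_{1 ≤ j ≤ 41} |T̄_j − μ_j| ≥ 0.051) ≤ 41·2·exp(−2nε²) = 82 exp(−2·1351·0.051²).
So c = 2·1351·0.051² = 7.0279.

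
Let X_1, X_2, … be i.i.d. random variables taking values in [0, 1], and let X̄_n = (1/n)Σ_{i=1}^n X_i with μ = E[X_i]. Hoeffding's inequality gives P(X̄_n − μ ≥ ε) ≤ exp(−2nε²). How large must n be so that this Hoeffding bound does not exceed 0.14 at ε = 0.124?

Require exp(−2nε²) ≤ 0.14, i.e. 2nε² ≥ ln(1/0.14) = 1.966113.
So n ≥ 1.966113 / (2·0.124²) = 63.934.
The smallest integer n is 64.

64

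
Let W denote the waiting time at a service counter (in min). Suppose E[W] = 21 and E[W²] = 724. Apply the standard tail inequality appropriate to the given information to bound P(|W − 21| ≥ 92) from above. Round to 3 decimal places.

0.033

The first two moments determine the variance, so Chebyshev's inequality is the sharpest standard bound available.
Var(W) = E[W²] − (E[W])² = 724 − 441 = 283.
Chebyshev's inequality: P(|W − μ| ≥ t) ≤ Var(W)/t² = 283/8464 = 0.0334.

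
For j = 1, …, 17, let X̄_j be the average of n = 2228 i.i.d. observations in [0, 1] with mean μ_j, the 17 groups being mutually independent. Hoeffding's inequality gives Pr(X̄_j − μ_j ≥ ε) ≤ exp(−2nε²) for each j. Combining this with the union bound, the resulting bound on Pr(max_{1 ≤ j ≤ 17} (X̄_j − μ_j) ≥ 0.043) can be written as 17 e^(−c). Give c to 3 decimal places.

8.239

Union bound over the 17 events: Pr(max_{1 ≤ j ≤ 17} (X̄_j − μ_j) ≥ 0.043) ≤ 17·exp(−2nε²) = 17 exp(−2·2228·0.043²).
So c = 2·2228·0.043² = 8.2391.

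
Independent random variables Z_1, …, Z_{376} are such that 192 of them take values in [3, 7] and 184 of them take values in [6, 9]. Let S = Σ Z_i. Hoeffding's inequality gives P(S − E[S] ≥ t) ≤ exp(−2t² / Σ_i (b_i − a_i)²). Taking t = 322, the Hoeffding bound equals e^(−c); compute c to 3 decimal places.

Σ(b_i − a_i)² = 192·4² + 184·3² = 4728.
c = 2t² / 4728 = 2·322² / 4728 = 43.8596.

43.860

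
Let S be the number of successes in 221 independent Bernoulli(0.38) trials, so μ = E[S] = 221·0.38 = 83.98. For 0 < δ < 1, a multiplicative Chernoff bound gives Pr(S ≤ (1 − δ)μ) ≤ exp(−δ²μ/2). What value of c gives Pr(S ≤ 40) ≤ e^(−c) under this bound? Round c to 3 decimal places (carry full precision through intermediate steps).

Write 40 = (1 − δ)μ, so δ = 1 − 40/83.98 = 0.5236961…
Then the exponent is δ²μ/2 = (μ − 40)²/(2μ) = 11.516078.

11.516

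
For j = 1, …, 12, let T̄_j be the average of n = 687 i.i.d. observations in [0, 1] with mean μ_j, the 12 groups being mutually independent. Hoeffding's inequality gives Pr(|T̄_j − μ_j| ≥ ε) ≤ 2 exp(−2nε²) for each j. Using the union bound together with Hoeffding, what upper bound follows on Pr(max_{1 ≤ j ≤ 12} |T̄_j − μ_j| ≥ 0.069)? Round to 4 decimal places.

0.0346

Per-experiment Hoeffding bound: 2·exp(−2·687·0.069²) = 2·exp(−6.54161) = 0.0028843.
Union bound over 12 events: 12·0.0028843 = 0.03461.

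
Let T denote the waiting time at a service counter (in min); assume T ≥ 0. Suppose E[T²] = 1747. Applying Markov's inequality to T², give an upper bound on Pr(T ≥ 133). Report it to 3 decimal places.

Since T ≥ 0, the event {T ≥ 133} is the same as {T² ≥ 17689}.
Markov's inequality applied to T² gives Pr(T² ≥ 17689) ≤ E[T²]/17689 = 1747/17689 = 0.0988.

0.099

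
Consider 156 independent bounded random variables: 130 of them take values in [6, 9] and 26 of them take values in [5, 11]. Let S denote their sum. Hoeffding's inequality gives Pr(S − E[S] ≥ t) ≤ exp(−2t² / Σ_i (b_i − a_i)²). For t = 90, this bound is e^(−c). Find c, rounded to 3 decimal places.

7.692

Σ(b_i − a_i)² = 130·3² + 26·6² = 2106.
c = 2t² / 2106 = 2·90² / 2106 = 7.6923.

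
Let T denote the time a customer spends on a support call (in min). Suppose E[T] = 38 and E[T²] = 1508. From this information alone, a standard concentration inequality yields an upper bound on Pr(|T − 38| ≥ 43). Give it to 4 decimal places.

The first two moments determine the variance, so Chebyshev's inequality is the sharpest standard bound available.
Var(T) = E[T²] − (E[T])² = 1508 − 1444 = 64.
Chebyshev's inequality: Pr(|T − μ| ≥ t) ≤ Var(T)/t² = 64/1849 = 0.0346.

0.0346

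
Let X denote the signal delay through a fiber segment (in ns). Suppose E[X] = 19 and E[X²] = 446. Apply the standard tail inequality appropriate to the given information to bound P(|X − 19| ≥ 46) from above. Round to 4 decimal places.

0.0402

The first two moments determine the variance, so Chebyshev's inequality is the sharpest standard bound available.
Var(X) = E[X²] − (E[X])² = 446 − 361 = 85.
Chebyshev's inequality: P(|X − μ| ≥ t) ≤ Var(X)/t² = 85/2116 = 0.0402.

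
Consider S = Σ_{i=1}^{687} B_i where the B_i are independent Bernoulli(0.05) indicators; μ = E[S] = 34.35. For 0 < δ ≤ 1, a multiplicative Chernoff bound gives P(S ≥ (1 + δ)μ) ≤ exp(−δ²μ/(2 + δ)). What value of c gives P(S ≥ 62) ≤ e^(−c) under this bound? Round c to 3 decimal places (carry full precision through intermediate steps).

7.935

Write 62 = (1 + δ)μ, so δ = 62/34.35 − 1 = 0.8049491…
Then the exponent is δ²μ/(2 + δ) = (62 − μ)² / (μ·(2 + δ)) = 7.934847.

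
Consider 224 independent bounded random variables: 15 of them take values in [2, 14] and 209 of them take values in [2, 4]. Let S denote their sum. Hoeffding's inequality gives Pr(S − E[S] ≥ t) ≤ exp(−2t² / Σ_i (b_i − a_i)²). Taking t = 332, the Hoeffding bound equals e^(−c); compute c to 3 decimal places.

Σ(b_i − a_i)² = 15·12² + 209·2² = 2996.
c = 2t² / 2996 = 2·332² / 2996 = 73.5808.

73.581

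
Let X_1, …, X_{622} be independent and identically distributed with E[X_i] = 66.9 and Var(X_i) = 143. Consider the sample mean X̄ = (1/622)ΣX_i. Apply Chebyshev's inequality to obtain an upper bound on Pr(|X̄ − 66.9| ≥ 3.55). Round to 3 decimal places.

0.018

Var(X̄) = Var(X_i)/n = 143/622 = 0.2299.
Chebyshev: Pr(|X̄ − 66.9| ≥ 3.55) ≤ Var(X̄)/(3.55)² = 143/(622·3.55²) = 0.0182.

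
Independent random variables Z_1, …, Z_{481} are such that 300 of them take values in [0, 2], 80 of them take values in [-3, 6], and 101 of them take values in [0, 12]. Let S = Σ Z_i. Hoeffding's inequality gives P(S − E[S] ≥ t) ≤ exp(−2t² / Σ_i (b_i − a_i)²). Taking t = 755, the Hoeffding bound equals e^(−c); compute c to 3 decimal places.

Σ(b_i − a_i)² = 300·2² + 80·9² + 101·12² = 22224.
c = 2t² / 22224 = 2·755² / 22224 = 51.2981.

51.298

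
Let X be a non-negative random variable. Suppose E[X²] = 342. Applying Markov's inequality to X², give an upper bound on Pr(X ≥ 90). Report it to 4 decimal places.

0.0422

Since X ≥ 0, the event {X ≥ 90} is the same as {X² ≥ 8100}.
Markov's inequality applied to X² gives Pr(X² ≥ 8100) ≤ E[X²]/8100 = 342/8100 = 0.0422.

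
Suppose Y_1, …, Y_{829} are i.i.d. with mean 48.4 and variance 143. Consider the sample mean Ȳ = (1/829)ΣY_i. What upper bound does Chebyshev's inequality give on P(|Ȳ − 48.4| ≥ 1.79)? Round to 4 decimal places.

Var(Ȳ) = Var(Y_i)/n = 143/829 = 0.1725.
Chebyshev: P(|Ȳ − 48.4| ≥ 1.79) ≤ Var(Ȳ)/(1.79)² = 143/(829·1.79²) = 0.0538.

0.0538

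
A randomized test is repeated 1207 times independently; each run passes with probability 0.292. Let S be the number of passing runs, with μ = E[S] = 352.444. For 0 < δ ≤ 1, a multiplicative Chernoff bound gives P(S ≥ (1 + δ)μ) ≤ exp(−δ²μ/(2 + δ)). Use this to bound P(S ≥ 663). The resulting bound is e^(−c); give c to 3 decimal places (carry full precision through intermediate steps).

Write 663 = (1 + δ)μ, so δ = 663/352.444 − 1 = 0.8811499…
Then the exponent is δ²μ/(2 + δ) = (663 − μ)² / (μ·(2 + δ)) = 94.978186.

94.978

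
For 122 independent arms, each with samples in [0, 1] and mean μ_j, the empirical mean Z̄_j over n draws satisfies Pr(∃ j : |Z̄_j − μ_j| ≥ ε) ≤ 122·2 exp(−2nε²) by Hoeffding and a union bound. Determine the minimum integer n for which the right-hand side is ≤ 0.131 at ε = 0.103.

355

Need 2·122·exp(−2nε²) ≤ 0.131, i.e. exp(−2nε²) ≤ 0.131/244.
So 2nε² ≥ ln(244/0.131) = 7.529726.
Hence n ≥ 7.529726/(2·0.103²) = 354.874.
The smallest integer n is 355.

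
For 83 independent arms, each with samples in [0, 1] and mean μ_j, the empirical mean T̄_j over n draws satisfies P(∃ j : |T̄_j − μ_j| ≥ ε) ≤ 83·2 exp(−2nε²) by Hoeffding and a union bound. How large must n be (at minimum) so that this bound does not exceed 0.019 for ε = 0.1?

454

Need 2·83·exp(−2nε²) ≤ 0.019, i.e. exp(−2nε²) ≤ 0.019/166.
So 2nε² ≥ ln(166/0.019) = 9.075304.
Hence n ≥ 9.075304/(2·0.1²) = 453.765.
The smallest integer n is 454.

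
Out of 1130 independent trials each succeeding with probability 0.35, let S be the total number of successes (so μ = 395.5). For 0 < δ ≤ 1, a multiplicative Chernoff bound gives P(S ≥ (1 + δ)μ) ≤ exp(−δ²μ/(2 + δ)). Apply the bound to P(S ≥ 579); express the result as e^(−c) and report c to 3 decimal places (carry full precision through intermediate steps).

34.553

Write 579 = (1 + δ)μ, so δ = 579/395.5 − 1 = 0.4639697…
Then the exponent is δ²μ/(2 + δ) = (579 − μ)² / (μ·(2 + δ)) = 34.553361.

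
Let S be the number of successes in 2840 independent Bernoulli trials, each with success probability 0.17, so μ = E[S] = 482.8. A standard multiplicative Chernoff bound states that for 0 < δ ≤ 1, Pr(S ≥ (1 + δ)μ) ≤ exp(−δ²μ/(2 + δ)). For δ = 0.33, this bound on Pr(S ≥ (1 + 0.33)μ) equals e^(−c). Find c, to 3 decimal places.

22.565

c = δ²μ/(2 + δ) = 0.33²·482.8/(2 + 0.33) = 22.5652.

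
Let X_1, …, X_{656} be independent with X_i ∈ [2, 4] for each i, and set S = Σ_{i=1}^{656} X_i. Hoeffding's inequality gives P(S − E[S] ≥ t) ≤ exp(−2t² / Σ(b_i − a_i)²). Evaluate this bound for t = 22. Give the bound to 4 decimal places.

0.6915

Σ(b_i − a_i)² = 656·(2)² = 2624.
Exponent = 2·22²/2624 = 0.3689.
Bound = exp(−0.3689) = 0.69149.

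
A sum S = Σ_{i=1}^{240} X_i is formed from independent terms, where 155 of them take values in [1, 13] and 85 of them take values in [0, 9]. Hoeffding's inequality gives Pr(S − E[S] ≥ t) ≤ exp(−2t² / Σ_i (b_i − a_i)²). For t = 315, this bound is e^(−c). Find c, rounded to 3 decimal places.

Σ(b_i − a_i)² = 155·12² + 85·9² = 29205.
c = 2t² / 29205 = 2·315² / 29205 = 6.7951.

6.795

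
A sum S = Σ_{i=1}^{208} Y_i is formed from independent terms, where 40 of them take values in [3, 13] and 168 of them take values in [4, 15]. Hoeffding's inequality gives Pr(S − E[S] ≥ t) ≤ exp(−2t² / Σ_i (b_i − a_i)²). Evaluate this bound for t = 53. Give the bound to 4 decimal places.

0.7938

Σ(b_i − a_i)² = 40·10² + 168·11² = 24328.
Exponent = 2·53² / 24328 = 0.23093.
Bound = exp(−0.23093) = 0.79380.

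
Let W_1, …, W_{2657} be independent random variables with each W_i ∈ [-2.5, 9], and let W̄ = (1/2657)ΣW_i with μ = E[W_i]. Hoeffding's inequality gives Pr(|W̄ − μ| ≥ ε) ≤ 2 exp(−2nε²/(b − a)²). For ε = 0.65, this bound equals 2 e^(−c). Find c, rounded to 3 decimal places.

16.977

c = 2nε²/(b − a)² = 2·2657·0.65² / 11.5² = 16.9767.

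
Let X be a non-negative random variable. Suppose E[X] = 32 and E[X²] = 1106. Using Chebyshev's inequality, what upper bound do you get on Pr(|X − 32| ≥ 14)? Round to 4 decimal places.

0.4184

Var(X) = E[X²] − (E[X])² = 1106 − 1024 = 82.
Chebyshev's inequality: Pr(|X − μ| ≥ t) ≤ Var(X)/t² = 82/196 = 0.4184.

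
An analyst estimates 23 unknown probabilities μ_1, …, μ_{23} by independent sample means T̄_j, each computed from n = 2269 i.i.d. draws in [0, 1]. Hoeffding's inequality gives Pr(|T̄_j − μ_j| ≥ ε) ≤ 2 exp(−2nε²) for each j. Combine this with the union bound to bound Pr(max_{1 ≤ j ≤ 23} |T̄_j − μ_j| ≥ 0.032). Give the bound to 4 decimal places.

Per-experiment Hoeffding bound: 2·exp(−2·2269·0.032²) = 2·exp(−4.64691) = 0.019182.
Union bound over 23 events: 23·0.019182 = 0.44119.

0.4412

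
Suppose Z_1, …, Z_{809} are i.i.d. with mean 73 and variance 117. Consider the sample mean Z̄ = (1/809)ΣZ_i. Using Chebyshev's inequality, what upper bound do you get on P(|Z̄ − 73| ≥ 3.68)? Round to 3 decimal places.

0.011

Var(Z̄) = Var(Z_i)/n = 117/809 = 0.14462.
Chebyshev: P(|Z̄ − 73| ≥ 3.68) ≤ Var(Z̄)/(3.68)² = 117/(809·3.68²) = 0.0107.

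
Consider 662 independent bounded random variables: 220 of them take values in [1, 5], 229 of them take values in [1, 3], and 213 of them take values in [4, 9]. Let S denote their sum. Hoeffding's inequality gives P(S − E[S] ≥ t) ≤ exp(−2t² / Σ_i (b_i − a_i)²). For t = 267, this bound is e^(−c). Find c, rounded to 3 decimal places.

14.607

Σ(b_i − a_i)² = 220·4² + 229·2² + 213·5² = 9761.
c = 2t² / 9761 = 2·267² / 9761 = 14.6069.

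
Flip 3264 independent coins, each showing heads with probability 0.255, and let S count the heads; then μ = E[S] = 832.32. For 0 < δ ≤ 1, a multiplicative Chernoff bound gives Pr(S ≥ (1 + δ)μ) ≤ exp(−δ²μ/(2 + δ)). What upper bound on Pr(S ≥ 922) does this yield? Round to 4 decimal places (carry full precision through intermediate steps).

0.0102

Write 922 = (1 + δ)μ, so δ = 922/832.32 − 1 = 0.107747…
Then the exponent is δ²μ/(2 + δ) = (922 − μ)² / (μ·(2 + δ)) = 4.584399.
Bound = exp(−4.584399) = 0.01021.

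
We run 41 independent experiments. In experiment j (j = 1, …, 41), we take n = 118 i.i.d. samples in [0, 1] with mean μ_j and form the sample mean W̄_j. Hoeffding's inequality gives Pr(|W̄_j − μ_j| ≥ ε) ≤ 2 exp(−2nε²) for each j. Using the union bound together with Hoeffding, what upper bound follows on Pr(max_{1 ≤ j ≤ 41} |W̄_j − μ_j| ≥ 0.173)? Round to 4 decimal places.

Per-experiment Hoeffding bound: 2·exp(−2·118·0.173²) = 2·exp(−7.06324) = 0.001712.
Union bound over 41 events: 41·0.001712 = 0.07019.

0.0702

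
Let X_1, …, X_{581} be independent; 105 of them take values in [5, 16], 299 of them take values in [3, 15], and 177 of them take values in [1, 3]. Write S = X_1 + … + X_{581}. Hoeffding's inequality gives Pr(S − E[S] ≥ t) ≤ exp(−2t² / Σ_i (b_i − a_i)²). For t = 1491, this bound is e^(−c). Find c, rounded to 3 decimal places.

Σ(b_i − a_i)² = 105·11² + 299·12² + 177·2² = 56469.
c = 2t² / 56469 = 2·1491² / 56469 = 78.7363.

78.736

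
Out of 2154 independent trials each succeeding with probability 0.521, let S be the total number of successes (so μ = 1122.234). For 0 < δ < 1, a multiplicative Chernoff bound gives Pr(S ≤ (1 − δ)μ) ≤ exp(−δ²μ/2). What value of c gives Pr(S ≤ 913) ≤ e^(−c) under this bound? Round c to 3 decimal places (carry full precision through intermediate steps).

19.505

Write 913 = (1 − δ)μ, so δ = 1 − 913/1122.234 = 0.1864442…
Then the exponent is δ²μ/2 = (μ − 913)²/(2μ) = 19.505231.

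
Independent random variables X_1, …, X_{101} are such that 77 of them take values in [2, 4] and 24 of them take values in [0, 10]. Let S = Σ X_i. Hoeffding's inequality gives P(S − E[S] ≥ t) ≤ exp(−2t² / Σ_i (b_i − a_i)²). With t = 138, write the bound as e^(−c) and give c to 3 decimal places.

Σ(b_i − a_i)² = 77·2² + 24·10² = 2708.
c = 2t² / 2708 = 2·138² / 2708 = 14.0650.

14.065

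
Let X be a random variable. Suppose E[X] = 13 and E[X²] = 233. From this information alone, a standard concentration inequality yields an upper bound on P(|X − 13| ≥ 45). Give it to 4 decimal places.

The first two moments determine the variance, so Chebyshev's inequality is the sharpest standard bound available.
Var(X) = E[X²] − (E[X])² = 233 − 169 = 64.
Chebyshev's inequality: P(|X − μ| ≥ t) ≤ Var(X)/t² = 64/2025 = 0.0316.

0.0316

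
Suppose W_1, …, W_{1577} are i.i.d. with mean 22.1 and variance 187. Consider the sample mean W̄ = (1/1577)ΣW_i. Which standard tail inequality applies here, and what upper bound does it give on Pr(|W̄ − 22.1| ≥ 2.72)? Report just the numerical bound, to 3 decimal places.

With mean and variance of each term known, Chebyshev's inequality bounds the deviation of the sum (or sample mean).
Var(W̄) = Var(W_i)/n = 187/1577 = 0.11858.
Chebyshev: Pr(|W̄ − 22.1| ≥ 2.72) ≤ Var(W̄)/(2.72)² = 187/(1577·2.72²) = 0.0160.

0.016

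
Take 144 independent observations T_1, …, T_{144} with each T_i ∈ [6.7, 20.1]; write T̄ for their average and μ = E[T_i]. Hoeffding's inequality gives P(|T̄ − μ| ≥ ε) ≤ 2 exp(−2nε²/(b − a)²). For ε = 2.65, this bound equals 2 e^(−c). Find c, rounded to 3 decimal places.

c = 2nε²/(b − a)² = 2·144·2.65² / 13.4² = 11.2635.

11.264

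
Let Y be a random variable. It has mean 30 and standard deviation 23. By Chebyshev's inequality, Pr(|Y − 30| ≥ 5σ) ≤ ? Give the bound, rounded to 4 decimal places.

Chebyshev: Pr(|Y − μ| ≥ t) ≤ Var(Y)/t².
Var(Y) = σ² = 23² = 529.
t = 5·23 = 115.
Bound = 529 / 13225 = 0.0400.

0.0400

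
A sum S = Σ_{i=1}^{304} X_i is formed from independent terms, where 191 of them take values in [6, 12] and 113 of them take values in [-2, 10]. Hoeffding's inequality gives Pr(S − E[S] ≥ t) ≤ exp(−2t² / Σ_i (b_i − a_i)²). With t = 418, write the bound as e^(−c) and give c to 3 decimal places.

Σ(b_i − a_i)² = 191·6² + 113·12² = 23148.
c = 2t² / 23148 = 2·418² / 23148 = 15.0963.

15.096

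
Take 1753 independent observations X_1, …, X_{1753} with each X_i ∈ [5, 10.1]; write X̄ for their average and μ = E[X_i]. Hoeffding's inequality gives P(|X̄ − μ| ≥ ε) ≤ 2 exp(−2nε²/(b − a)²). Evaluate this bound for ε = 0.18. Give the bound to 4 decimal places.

Exponent: 2nε²/(b − a)² = 2·1753·0.18² / 5.1² = 4.36734.
Bound = 2·exp(−4.36734) = 0.02537.

0.0254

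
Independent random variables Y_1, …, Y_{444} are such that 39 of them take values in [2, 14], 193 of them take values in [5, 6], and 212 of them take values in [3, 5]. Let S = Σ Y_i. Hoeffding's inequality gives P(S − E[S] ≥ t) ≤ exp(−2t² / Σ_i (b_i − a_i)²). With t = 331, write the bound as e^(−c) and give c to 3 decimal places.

Σ(b_i − a_i)² = 39·12² + 193·1² + 212·2² = 6657.
c = 2t² / 6657 = 2·331² / 6657 = 32.9160.

32.916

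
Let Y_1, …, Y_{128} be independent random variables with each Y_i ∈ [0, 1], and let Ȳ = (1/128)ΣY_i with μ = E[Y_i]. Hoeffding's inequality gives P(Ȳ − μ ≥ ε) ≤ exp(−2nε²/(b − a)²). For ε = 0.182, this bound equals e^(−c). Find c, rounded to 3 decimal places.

c = 2nε²/(b − a)² = 2·128·0.182² / 1² = 8.4797.

8.480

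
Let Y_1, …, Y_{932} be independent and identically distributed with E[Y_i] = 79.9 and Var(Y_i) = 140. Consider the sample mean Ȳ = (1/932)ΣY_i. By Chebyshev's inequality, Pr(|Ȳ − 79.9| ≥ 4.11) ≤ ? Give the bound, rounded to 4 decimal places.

0.0089

Var(Ȳ) = Var(Y_i)/n = 140/932 = 0.15021.
Chebyshev: Pr(|Ȳ − 79.9| ≥ 4.11) ≤ Var(Ȳ)/(4.11)² = 140/(932·4.11²) = 0.0089.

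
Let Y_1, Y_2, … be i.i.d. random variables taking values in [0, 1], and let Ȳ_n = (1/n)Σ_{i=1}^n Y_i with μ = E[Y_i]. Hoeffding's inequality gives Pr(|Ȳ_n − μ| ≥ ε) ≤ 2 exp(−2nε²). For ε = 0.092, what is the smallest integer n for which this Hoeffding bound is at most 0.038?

235

Require 2·exp(−2nε²) ≤ 0.038, i.e. 2nε² ≥ ln(2/0.038) = 3.963316.
So n ≥ 3.963316 / (2·0.092²) = 234.128.
The smallest integer n is 235.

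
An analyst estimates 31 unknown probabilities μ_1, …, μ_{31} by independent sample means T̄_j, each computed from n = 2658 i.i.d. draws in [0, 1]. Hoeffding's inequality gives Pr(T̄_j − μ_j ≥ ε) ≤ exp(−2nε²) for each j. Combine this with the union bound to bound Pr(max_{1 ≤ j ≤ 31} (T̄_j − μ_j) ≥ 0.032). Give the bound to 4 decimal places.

0.1340

Per-experiment Hoeffding bound: exp(−2·2658·0.032²) = exp(−5.44358) = 0.004324.
Union bound over 31 events: 31·0.004324 = 0.13404.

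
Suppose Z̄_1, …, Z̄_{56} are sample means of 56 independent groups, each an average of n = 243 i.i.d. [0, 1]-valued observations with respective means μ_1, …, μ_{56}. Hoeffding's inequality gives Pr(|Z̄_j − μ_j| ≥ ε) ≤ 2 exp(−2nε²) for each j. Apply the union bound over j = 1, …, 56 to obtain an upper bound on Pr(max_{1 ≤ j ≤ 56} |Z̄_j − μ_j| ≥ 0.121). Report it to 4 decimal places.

0.0910

Per-experiment Hoeffding bound: 2·exp(−2·243·0.121²) = 2·exp(−7.11553) = 0.0016248.
Union bound over 56 events: 56·0.0016248 = 0.09099.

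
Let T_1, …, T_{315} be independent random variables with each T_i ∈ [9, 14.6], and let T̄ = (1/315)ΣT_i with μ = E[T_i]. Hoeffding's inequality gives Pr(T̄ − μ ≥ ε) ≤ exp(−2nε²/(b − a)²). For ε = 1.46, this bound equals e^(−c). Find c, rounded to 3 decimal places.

c = 2nε²/(b − a)² = 2·315·1.46² / 5.6² = 42.8223.

42.822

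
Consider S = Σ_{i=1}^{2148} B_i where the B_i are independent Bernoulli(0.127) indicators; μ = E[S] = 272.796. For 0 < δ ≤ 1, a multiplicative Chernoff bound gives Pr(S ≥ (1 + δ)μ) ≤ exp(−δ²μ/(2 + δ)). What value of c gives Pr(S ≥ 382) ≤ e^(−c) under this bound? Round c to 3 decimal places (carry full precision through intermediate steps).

18.213

Write 382 = (1 + δ)μ, so δ = 382/272.796 − 1 = 0.4003138…
Then the exponent is δ²μ/(2 + δ) = (382 − μ)² / (μ·(2 + δ)) = 18.212563.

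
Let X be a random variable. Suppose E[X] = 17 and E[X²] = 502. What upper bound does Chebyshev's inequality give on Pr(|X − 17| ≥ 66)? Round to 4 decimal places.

0.0489

Var(X) = E[X²] − (E[X])² = 502 − 289 = 213.
Chebyshev's inequality: Pr(|X − μ| ≥ t) ≤ Var(X)/t² = 213/4356 = 0.0489.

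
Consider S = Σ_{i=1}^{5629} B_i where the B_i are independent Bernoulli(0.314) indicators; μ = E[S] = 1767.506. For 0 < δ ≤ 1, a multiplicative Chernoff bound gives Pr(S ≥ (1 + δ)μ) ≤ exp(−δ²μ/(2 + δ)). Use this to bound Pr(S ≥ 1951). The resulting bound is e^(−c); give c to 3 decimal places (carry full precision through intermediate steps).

Write 1951 = (1 + δ)μ, so δ = 1951/1767.506 − 1 = 0.1038152…
Then the exponent is δ²μ/(2 + δ) = (1951 − μ)² / (μ·(2 + δ)) = 9.054725.

9.055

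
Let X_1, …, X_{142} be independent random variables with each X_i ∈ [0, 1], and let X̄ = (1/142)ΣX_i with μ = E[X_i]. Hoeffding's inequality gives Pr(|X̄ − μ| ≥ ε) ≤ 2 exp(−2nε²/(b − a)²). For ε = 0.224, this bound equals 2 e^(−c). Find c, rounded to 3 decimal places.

c = 2nε²/(b − a)² = 2·142·0.224² / 1² = 14.2500.

14.250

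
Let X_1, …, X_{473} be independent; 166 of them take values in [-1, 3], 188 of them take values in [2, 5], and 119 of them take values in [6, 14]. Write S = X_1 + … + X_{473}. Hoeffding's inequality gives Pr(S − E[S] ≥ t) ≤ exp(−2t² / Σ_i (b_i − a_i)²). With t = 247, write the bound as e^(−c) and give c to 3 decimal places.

Σ(b_i − a_i)² = 166·4² + 188·3² + 119·8² = 11964.
c = 2t² / 11964 = 2·247² / 11964 = 10.1988.

10.199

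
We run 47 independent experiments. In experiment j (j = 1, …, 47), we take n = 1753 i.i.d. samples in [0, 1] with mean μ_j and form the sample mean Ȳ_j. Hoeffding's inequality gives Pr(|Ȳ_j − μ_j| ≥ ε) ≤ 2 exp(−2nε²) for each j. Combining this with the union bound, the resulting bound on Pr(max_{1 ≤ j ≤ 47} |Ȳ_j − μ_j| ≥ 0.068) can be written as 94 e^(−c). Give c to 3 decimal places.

Union bound over the 47 events: Pr(max_{1 ≤ j ≤ 47} |Ȳ_j − μ_j| ≥ 0.068) ≤ 47·2·exp(−2nε²) = 94 exp(−2·1753·0.068²).
So c = 2·1753·0.068² = 16.2117.

16.212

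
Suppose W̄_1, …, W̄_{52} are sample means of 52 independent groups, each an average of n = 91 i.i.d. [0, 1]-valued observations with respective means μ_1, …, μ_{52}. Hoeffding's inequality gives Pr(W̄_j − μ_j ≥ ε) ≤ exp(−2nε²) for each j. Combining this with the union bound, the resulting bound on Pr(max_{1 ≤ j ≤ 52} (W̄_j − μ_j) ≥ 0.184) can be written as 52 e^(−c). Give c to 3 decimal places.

Union bound over the 52 events: Pr(max_{1 ≤ j ≤ 52} (W̄_j − μ_j) ≥ 0.184) ≤ 52·exp(−2nε²) = 52 exp(−2·91·0.184²).
So c = 2·91·0.184² = 6.1618.

6.162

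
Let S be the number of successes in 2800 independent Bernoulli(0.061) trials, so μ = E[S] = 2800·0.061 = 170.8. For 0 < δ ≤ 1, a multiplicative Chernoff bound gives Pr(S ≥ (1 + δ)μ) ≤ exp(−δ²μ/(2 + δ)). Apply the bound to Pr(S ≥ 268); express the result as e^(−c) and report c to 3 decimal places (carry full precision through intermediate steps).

Write 268 = (1 + δ)μ, so δ = 268/170.8 − 1 = 0.5690867…
Then the exponent is δ²μ/(2 + δ) = (268 − μ)² / (μ·(2 + δ)) = 21.531085.

21.531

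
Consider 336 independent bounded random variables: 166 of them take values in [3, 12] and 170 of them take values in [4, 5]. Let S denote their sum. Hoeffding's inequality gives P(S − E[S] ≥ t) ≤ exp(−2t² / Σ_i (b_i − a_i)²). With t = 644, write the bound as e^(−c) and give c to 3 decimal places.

60.919

Σ(b_i − a_i)² = 166·9² + 170·1² = 13616.
c = 2t² / 13616 = 2·644² / 13616 = 60.9189.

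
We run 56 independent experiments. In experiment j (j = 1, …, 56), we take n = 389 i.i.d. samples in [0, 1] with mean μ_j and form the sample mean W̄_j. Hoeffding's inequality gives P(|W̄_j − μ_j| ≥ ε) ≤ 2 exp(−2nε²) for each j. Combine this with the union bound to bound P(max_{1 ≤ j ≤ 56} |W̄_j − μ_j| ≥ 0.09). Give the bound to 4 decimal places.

0.2053

Per-experiment Hoeffding bound: 2·exp(−2·389·0.09²) = 2·exp(−6.30180) = 0.003666.
Union bound over 56 events: 56·0.003666 = 0.20530.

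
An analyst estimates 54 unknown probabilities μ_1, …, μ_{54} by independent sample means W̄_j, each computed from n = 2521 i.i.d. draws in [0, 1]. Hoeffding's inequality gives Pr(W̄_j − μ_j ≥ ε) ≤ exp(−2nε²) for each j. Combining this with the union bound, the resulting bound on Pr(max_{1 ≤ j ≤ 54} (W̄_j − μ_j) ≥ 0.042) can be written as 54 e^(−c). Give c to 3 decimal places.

Union bound over the 54 events: Pr(max_{1 ≤ j ≤ 54} (W̄_j − μ_j) ≥ 0.042) ≤ 54·exp(−2nε²) = 54 exp(−2·2521·0.042²).
So c = 2·2521·0.042² = 8.8941.

8.894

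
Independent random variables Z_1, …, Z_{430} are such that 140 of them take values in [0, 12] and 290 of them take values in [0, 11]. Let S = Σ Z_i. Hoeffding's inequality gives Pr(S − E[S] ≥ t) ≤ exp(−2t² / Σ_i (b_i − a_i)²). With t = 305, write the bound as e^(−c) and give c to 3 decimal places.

3.367

Σ(b_i − a_i)² = 140·12² + 290·11² = 55250.
c = 2t² / 55250 = 2·305² / 55250 = 3.3674.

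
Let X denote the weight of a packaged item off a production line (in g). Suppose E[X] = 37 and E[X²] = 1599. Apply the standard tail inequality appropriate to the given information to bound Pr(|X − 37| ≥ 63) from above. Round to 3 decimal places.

0.058

The first two moments determine the variance, so Chebyshev's inequality is the sharpest standard bound available.
Var(X) = E[X²] − (E[X])² = 1599 − 1369 = 230.
Chebyshev's inequality: Pr(|X − μ| ≥ t) ≤ Var(X)/t² = 230/3969 = 0.0579.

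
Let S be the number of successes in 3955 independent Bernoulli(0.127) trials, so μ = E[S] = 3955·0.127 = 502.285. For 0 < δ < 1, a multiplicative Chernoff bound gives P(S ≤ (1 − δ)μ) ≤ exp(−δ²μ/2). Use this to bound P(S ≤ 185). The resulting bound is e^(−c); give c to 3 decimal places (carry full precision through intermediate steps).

Write 185 = (1 − δ)μ, so δ = 1 − 185/502.285 = 0.6316832…
Then the exponent is δ²μ/2 = (μ − 185)²/(2μ) = 100.211803.

100.212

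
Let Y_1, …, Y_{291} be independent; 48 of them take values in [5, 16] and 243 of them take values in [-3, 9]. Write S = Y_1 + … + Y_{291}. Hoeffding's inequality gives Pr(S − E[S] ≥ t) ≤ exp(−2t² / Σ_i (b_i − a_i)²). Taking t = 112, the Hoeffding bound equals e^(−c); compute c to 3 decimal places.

Σ(b_i − a_i)² = 48·11² + 243·12² = 40800.
c = 2t² / 40800 = 2·112² / 40800 = 0.6149.

0.615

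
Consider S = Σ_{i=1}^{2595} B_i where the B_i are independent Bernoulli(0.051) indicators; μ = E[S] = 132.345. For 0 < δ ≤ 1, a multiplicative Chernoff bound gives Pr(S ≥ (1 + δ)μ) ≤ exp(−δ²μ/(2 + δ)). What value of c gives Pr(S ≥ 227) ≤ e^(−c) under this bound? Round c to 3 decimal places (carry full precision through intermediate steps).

24.933

Write 227 = (1 + δ)μ, so δ = 227/132.345 − 1 = 0.715214…
Then the exponent is δ²μ/(2 + δ) = (227 − μ)² / (μ·(2 + δ)) = 24.933056.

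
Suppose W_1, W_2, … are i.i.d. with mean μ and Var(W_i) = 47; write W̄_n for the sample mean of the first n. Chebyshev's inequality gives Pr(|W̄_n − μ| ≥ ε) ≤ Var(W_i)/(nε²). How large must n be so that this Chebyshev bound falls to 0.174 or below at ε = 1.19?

Require 47/(n·1.19²) ≤ 0.174, i.e. n ≥ 47/(0.174·1.19²) = 190.746.
The smallest integer n is 191.

191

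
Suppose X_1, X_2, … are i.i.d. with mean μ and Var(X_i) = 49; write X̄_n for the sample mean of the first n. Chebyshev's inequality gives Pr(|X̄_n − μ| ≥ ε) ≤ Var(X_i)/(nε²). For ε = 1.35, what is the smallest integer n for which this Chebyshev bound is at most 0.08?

337

Require 49/(n·1.35²) ≤ 0.08, i.e. n ≥ 49/(0.08·1.35²) = 336.077.
The smallest integer n is 337.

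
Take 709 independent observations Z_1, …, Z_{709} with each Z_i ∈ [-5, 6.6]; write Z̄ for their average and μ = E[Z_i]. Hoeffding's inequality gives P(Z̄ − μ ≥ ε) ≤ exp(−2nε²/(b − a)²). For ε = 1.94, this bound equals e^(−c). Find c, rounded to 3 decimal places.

c = 2nε²/(b − a)² = 2·709·1.94² / 11.6² = 39.6610.

39.661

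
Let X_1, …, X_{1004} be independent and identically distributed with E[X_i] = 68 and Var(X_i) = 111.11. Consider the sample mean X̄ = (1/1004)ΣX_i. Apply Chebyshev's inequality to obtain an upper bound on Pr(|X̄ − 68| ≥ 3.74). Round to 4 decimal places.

0.0079

Var(X̄) = Var(X_i)/n = 111.11/1004 = 0.11067.
Chebyshev: Pr(|X̄ − 68| ≥ 3.74) ≤ Var(X̄)/(3.74)² = 111.11/(1004·3.74²) = 0.0079.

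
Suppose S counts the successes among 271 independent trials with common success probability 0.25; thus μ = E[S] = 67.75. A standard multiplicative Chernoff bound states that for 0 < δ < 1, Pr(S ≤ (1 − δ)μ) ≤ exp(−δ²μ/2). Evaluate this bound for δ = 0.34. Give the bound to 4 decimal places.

Exponent = δ²μ/2 = 0.34²·67.75/2 = 3.9160.
Bound = exp(−3.9160) = 0.01992.

0.0199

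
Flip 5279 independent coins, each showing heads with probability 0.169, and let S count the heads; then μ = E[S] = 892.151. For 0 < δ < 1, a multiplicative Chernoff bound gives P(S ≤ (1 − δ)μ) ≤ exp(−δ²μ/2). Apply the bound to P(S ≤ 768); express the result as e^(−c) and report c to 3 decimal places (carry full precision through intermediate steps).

Write 768 = (1 − δ)μ, so δ = 1 − 768/892.151 = 0.1391592…
Then the exponent is δ²μ/2 = (μ − 768)²/(2μ) = 8.638376.

8.638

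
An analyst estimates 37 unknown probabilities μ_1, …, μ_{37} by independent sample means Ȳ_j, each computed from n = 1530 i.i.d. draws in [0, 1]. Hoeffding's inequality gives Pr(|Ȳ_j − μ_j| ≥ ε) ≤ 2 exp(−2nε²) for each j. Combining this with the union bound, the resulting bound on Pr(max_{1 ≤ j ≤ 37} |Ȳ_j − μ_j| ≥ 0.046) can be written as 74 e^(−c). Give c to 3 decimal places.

Union bound over the 37 events: Pr(max_{1 ≤ j ≤ 37} |Ȳ_j − μ_j| ≥ 0.046) ≤ 37·2·exp(−2nε²) = 74 exp(−2·1530·0.046²).
So c = 2·1530·0.046² = 6.4750.

6.475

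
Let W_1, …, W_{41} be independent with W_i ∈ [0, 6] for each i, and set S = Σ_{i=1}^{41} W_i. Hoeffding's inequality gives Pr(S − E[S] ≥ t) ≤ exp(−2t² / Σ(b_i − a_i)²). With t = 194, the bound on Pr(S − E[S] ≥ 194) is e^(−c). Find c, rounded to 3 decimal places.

50.997

Σ(b_i − a_i)² = 41·(6)² = 1476.
c = 2t²/1476 = 2·194²/1476 = 50.9973.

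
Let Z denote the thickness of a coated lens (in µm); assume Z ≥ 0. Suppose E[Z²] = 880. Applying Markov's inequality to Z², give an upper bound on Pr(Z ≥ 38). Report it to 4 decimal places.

Since Z ≥ 0, the event {Z ≥ 38} is the same as {Z² ≥ 1444}.
Markov's inequality applied to Z² gives Pr(Z² ≥ 1444) ≤ E[Z²]/1444 = 880/1444 = 0.6094.

0.6094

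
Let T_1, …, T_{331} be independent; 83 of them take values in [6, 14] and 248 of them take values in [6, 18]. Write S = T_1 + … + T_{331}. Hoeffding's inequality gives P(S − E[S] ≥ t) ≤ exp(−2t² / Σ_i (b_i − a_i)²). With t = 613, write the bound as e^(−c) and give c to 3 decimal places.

Σ(b_i − a_i)² = 83·8² + 248·12² = 41024.
c = 2t² / 41024 = 2·613² / 41024 = 18.3195.

18.319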